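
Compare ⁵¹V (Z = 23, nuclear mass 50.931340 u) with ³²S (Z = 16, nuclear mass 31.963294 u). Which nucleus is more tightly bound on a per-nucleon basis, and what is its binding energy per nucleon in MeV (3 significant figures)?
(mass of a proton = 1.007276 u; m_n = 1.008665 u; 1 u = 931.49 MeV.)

⁵¹V: Σm = 23(1.007276) + 28(1.008665) = 51.409968 u; Δm = 0.478628 u; E_B = 445.84 MeV; E_B/A = 8.742 MeV
³²S: Σm = 16(1.007276) + 16(1.008665) = 32.255056 u; Δm = 0.291762 u; E_B = 271.77 MeV; E_B/A = 8.493 MeV
⁵¹V has the higher binding energy per nucleon, so it is the more tightly bound nucleus.

⁵¹V; 8.74 MeV/nucleon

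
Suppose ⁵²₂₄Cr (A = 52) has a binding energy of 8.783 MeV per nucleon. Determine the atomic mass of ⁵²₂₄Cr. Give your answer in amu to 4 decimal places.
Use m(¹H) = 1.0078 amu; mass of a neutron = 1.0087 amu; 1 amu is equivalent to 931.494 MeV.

Total binding energy = 52 × 8.783 = 456.716 MeV
Mass defect = 456.716 MeV / (931.494 MeV/amu) = 0.490305 amu
Constituent mass = 24(1.0078) + 28(1.0087) = 52.4308 amu
Atomic mass = 52.4308 − 0.490305 = 51.940495 amu ≈ 51.9405 amu (to 4 decimal places)

51.9405 amu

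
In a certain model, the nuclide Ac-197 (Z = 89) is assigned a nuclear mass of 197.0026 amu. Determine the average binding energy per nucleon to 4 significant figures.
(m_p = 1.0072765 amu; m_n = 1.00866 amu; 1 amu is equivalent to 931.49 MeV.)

With 89 protons and 108 neutrons (A = 197):
Mass of separated nucleons = 89(1.0072765) + 108(1.00866) = 89.6476085 + 108.93528 = 198.5828885 amu
The mass defect is 198.5828885 − 197.0026 = 1.5802885 amu.
Binding energy = Δm·c² = 1.5802885 × 931.49 MeV/amu = 1472.02 MeV
Dividing by A = 197 gives 7.472 MeV per nucleon.

7.472 MeV/nucleon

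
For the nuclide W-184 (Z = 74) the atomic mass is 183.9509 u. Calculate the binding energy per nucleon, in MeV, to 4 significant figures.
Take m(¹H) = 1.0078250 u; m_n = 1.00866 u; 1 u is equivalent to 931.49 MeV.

8.002 MeV/nucleon

Σm = 74·m(¹H) + 110·m_n = 74.5790500 + 110.95260 = 185.5316500 u
The mass defect is 185.5316500 − 183.9509 = 1.5807500 u.
E_B = 1.5807500 × 931.49 = 1472.45 MeV
BE/A = 1472.45 MeV / 184 = 8.002 MeV/nucleon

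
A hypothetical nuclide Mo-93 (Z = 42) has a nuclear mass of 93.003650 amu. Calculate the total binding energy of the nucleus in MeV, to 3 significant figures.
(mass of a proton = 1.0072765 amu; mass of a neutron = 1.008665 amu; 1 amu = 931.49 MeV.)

Mass of separated nucleons = 42(1.0072765) + 51(1.008665) = 42.3056130 + 51.441915 = 93.7475280 amu
Mass defect Δm = 93.7475280 − 93.003650 = 0.7438780 amu
Binding energy = Δm·c² = 0.7438780 × 931.49 MeV/amu = 692.915 MeV

693 MeV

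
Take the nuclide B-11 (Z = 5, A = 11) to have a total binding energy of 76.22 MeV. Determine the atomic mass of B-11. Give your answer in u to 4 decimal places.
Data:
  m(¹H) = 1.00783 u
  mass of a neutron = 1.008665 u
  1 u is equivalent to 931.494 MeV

Mass defect = 76.22 MeV / (931.494 MeV/u) = 0.081826 u
Constituent mass = 5(1.00783) + 6(1.008665) = 11.091140 u
Atomic mass = 11.091140 − 0.081826 = 11.009314 u ≈ 11.0093 u (to 4 decimal places)

11.0093 u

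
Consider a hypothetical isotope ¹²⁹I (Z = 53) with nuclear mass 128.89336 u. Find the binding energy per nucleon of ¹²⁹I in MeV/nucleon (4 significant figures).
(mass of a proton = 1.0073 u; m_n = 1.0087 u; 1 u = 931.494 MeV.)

With 53 protons and 76 neutrons (A = 129):
Total constituent mass: 53 × 1.0073 + 76 × 1.0087 = 130.0481 u
Mass defect Δm = 130.0481 − 128.89336 = 1.15474 u
Binding energy = Δm·c² = 1.15474 × 931.494 MeV/u = 1075.63 MeV
BE/A = 1075.63 MeV / 129 = 8.338 MeV/nucleon

8.338 MeV/nucleon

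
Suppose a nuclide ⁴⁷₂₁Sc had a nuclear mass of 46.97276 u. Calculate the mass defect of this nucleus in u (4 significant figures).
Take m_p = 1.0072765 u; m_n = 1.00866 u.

0.4052 u

With 21 protons and 26 neutrons (A = 47):
Σm = 21·m_p + 26·m_n = 21.1528065 + 26.22516 = 47.3779665 u
The mass defect is 47.3779665 − 46.97276 = 0.4052065 u.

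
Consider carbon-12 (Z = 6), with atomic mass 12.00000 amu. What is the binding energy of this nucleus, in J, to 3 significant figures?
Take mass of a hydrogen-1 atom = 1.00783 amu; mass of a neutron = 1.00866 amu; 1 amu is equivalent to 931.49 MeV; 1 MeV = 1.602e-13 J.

1.48e-11 J

The nucleus contains 6 protons and 12 − 6 = 6 neutrons.
Total constituent mass: 6 × 1.00783 + 6 × 1.00866 = 12.09894 amu
Δm = 12.09894 − 12.00000 = 0.09894 amu
E_B = 0.09894 × 931.49 = 92.1616 MeV
In joules: 92.1616 MeV × 1.602e-13 J/MeV = 1.4764e-11 J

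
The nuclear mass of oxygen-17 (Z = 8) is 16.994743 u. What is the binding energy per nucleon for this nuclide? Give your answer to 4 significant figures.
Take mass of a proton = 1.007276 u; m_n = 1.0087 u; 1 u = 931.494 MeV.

Σm = 8·m_p + 9·m_n = 8.058208 + 9.0783 = 17.136508 u
Δm = 17.136508 − 16.994743 = 0.141765 u
E_B = 0.141765 × 931.494 = 132.053 MeV
Dividing by A = 17 gives 7.768 MeV per nucleon.

7.768 MeV/nucleon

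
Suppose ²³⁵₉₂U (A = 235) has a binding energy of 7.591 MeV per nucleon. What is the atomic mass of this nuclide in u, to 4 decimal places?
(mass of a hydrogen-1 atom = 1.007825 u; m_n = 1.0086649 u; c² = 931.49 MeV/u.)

235.0439 u

Total binding energy = 235 × 7.591 = 1783.885 MeV
Mass defect = 1783.885 MeV / (931.49 MeV/u) = 1.915088 u
Constituent mass = 92(1.007825) + 143(1.0086649) = 236.9589807 u
Atomic mass = 236.9589807 − 1.915088 = 235.0438927 u ≈ 235.0439 u (to 4 decimal places)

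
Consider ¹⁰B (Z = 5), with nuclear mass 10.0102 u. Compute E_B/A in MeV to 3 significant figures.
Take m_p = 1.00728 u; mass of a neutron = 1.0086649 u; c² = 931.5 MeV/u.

With 5 protons and 5 neutrons (A = 10):
Σm = 5·m_p + 5·m_n = 5.03640 + 5.0433245 = 10.0797245 u
Mass defect Δm = 10.0797245 − 10.0102 = 0.0695245 u
Binding energy = Δm·c² = 0.0695245 × 931.5 MeV/u = 64.7621 MeV
Dividing by A = 10 gives 6.476 MeV per nucleon.

6.48 MeV/nucleon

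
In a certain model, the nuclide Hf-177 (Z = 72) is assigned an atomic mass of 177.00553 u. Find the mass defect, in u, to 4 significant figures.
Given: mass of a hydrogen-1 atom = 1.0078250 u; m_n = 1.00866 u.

With 72 protons and 105 neutrons (A = 177):
Mass of separated nucleons = 72(1.0078250) + 105(1.00866) = 72.5634000 + 105.90930 = 178.4727000 u
Δm = 178.4727000 − 177.00553 = 1.4671700 u

1.467 u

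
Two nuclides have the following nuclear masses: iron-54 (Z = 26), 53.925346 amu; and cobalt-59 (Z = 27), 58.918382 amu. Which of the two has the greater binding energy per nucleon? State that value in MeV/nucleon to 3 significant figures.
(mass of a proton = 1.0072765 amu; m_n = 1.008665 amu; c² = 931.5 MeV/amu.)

cobalt-59; 8.77 MeV/nucleon

iron-54: Σm = 26(1.0072765) + 28(1.008665) = 54.4318090 amu; Δm = 0.5064630 amu; E_B = 471.77 MeV; E_B/A = 8.736 MeV
cobalt-59: Σm = 27(1.0072765) + 32(1.008665) = 59.4737455 amu; Δm = 0.5553635 amu; E_B = 517.32 MeV; E_B/A = 8.768 MeV
cobalt-59 has the higher binding energy per nucleon, so it is the more tightly bound nucleus.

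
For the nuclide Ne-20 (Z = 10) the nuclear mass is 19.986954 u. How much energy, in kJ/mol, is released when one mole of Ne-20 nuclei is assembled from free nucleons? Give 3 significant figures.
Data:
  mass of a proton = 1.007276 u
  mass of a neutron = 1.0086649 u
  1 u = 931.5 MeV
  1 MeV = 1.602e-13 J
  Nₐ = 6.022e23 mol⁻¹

Mass of separated nucleons = 10(1.007276) + 10(1.0086649) = 10.072760 + 10.0866490 = 20.1594090 u
Δm = 20.1594090 − 19.986954 = 0.1724550 u
Binding energy = Δm·c² = 0.1724550 × 931.5 MeV/u = 160.642 MeV
Per nucleus in joules: 160.642 MeV × 1.602e-13 J/MeV = 2.5735e-11 J
Per mole: 2.5735e-11 J × 6.022e23 mol⁻¹ = 1.5498e+13 J/mol

1.55e+10 kJ/mol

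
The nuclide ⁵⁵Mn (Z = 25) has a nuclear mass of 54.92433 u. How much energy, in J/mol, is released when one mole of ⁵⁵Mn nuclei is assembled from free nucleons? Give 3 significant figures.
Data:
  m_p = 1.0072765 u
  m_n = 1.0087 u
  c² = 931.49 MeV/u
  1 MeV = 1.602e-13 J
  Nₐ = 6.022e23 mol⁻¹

The nucleus contains 25 protons and 55 − 25 = 30 neutrons.
Mass of separated nucleons = 25(1.0072765) + 30(1.0087) = 25.1819125 + 30.2610 = 55.4429125 u
The mass defect is 55.4429125 − 54.92433 = 0.5185825 u.
E_B = 0.5185825 × 931.49 = 483.054 MeV
Per nucleus in joules: 483.054 MeV × 1.602e-13 J/MeV = 7.7385e-11 J
Per mole: 7.7385e-11 J × 6.022e23 mol⁻¹ = 4.6601e+13 J/mol

4.66e+13 J/mol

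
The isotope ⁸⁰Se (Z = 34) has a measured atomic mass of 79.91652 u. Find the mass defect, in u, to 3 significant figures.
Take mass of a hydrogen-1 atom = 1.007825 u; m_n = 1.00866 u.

0.748 u

Z = 34, so N = A − Z = 80 − 34 = 46.
Σm = 34·m(¹H) + 46·m_n = 34.266050 + 46.39836 = 80.664410 u
Mass defect Δm = 80.664410 − 79.91652 = 0.747890 u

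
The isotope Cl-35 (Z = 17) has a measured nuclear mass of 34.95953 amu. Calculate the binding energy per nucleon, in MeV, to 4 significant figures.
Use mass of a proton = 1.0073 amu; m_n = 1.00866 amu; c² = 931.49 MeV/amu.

The nucleus contains 17 protons and 35 − 17 = 18 neutrons.
Mass of separated nucleons = 17(1.0073) + 18(1.00866) = 17.1241 + 18.15588 = 35.27998 amu
Δm = 35.27998 − 34.95953 = 0.32045 amu
Binding energy = Δm·c² = 0.32045 × 931.49 MeV/amu = 298.496 MeV
BE/A = 298.496 MeV / 35 = 8.528 MeV/nucleon

8.528 MeV/nucleon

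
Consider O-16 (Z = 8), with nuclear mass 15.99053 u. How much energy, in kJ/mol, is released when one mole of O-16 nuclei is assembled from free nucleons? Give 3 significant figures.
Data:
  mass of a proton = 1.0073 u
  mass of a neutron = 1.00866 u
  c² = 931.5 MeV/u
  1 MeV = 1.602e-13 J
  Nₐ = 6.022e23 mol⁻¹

Total constituent mass: 8 × 1.0073 + 8 × 1.00866 = 16.12768 u
Mass defect Δm = 16.12768 − 15.99053 = 0.13715 u
Converting to energy: 0.13715 u × 931.5 MeV/u = 127.755 MeV
Per nucleus in joules: 127.755 MeV × 1.602e-13 J/MeV = 2.0466e-11 J
Per mole: 2.0466e-11 J × 6.022e23 mol⁻¹ = 1.2325e+13 J/mol

1.23e+10 kJ/mol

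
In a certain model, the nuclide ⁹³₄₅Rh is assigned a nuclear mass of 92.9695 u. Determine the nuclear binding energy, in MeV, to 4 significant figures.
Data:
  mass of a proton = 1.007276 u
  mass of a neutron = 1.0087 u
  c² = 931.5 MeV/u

Z = 45, so N = A − Z = 93 − 45 = 48.
Mass of separated nucleons = 45(1.007276) + 48(1.0087) = 45.327420 + 48.4176 = 93.745020 u
The mass defect is 93.745020 − 92.9695 = 0.775520 u.
Converting to energy: 0.775520 u × 931.5 MeV/u = 722.397 MeV

722.4 MeV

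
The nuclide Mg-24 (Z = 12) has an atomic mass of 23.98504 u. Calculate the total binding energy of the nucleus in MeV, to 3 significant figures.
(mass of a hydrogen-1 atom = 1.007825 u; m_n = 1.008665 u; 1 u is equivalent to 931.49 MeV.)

Σm = 12·m(¹H) + 12·m_n = 12.093900 + 12.103980 = 24.197880 u
Mass defect Δm = 24.197880 − 23.98504 = 0.212840 u
E_B = 0.212840 × 931.49 = 198.258 MeV

198 MeV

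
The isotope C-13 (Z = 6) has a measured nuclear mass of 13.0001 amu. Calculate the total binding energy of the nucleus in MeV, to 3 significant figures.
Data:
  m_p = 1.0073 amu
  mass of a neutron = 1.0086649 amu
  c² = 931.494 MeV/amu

Σm = 6·m_p + 7·m_n = 6.0438 + 7.0606543 = 13.1044543 amu
Δm = 13.1044543 − 13.0001 = 0.1043543 amu
E_B = 0.1043543 × 931.494 = 97.2054 MeV

97.2 MeV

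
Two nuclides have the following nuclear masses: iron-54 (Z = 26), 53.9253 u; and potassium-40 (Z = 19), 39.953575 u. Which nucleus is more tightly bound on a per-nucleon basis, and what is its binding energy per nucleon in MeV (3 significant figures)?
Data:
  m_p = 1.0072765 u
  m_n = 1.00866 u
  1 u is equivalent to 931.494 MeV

iron-54: Σm = 26(1.0072765) + 28(1.00866) = 54.4316690 u; Δm = 0.5063690 u; E_B = 471.68 MeV; E_B/A = 8.7348 MeV
potassium-40: Σm = 19(1.0072765) + 21(1.00866) = 40.3201135 u; Δm = 0.3665385 u; E_B = 341.43 MeV; E_B/A = 8.536 MeV
iron-54 has the higher binding energy per nucleon, so it is the more tightly bound nucleus.

iron-54; 8.73 MeV/nucleon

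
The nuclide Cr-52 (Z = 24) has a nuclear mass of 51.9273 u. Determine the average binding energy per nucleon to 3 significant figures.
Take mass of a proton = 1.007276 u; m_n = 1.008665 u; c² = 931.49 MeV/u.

8.78 MeV/nucleon

Z = 24, so N = A − Z = 52 − 24 = 28.
Mass of separated nucleons = 24(1.007276) + 28(1.008665) = 24.174624 + 28.242620 = 52.417244 u
Mass defect Δm = 52.417244 − 51.9273 = 0.489944 u
Binding energy = Δm·c² = 0.489944 × 931.49 MeV/u = 456.3779 MeV
Per nucleon: 456.3779 / 52 = 8.776 MeV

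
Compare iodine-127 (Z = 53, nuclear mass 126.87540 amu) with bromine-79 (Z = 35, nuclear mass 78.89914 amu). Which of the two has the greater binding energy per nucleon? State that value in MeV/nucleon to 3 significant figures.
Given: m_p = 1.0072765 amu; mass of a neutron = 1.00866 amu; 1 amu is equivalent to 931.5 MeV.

bromine-79; 8.69 MeV/nucleon

iodine-127: Σm = 53(1.0072765) + 74(1.00866) = 128.0264945 amu; Δm = 1.1510945 amu; E_B = 1072.2 MeV; E_B/A = 8.443 MeV
bromine-79: Σm = 35(1.0072765) + 44(1.00866) = 79.6357175 amu; Δm = 0.7365775 amu; E_B = 686.12 MeV; E_B/A = 8.685 MeV
bromine-79 has the higher binding energy per nucleon, so it is the more tightly bound nucleus.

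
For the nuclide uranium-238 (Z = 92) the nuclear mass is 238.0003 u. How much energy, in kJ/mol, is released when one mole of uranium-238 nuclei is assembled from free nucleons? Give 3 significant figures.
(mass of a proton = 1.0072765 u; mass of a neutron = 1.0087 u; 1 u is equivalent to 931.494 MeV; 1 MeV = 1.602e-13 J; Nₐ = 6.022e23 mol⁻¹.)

1.74e+11 kJ/mol

Z = 92, so N = A − Z = 238 − 92 = 146.
Total constituent mass: 92 × 1.0072765 + 146 × 1.0087 = 239.9396380 u
The mass defect is 239.9396380 − 238.0003 = 1.9393380 u.
Converting to energy: 1.9393380 u × 931.494 MeV/u = 1806.48 MeV
Per nucleus in joules: 1806.48 MeV × 1.602e-13 J/MeV = 2.8940e-10 J
Per mole: 2.8940e-10 J × 6.022e23 mol⁻¹ = 1.7428e+14 J/mol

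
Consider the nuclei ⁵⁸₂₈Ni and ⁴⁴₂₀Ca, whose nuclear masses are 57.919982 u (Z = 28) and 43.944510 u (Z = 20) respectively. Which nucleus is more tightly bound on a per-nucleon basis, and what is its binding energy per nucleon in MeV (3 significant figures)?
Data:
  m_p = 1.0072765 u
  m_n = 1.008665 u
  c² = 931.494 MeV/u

⁵⁸₂₈Ni: Σm = 28(1.0072765) + 30(1.008665) = 58.4636920 u; Δm = 0.5437100 u; E_B = 506.46 MeV; E_B/A = 8.732 MeV
⁴⁴₂₀Ca: Σm = 20(1.0072765) + 24(1.008665) = 44.3534900 u; Δm = 0.4089800 u; E_B = 380.96 MeV; E_B/A = 8.658 MeV
⁵⁸₂₈Ni has the higher binding energy per nucleon, so it is the more tightly bound nucleus.

⁵⁸₂₈Ni; 8.73 MeV/nucleon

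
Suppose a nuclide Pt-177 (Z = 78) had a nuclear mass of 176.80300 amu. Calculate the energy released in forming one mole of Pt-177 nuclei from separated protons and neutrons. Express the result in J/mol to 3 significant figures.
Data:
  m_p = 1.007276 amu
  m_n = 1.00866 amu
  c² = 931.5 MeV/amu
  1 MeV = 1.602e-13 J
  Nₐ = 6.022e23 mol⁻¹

1.46e+14 J/mol

The nucleus contains 78 protons and 177 − 78 = 99 neutrons.
Mass of separated nucleons = 78(1.007276) + 99(1.00866) = 78.567528 + 99.85734 = 178.424868 amu
The mass defect is 178.424868 − 176.80300 = 1.621868 amu.
E_B = 1.621868 × 931.5 = 1510.77 MeV
Per nucleus in joules: 1510.77 MeV × 1.602e-13 J/MeV = 2.4203e-10 J
Per mole: 2.4203e-10 J × 6.022e23 mol⁻¹ = 1.4575e+14 J/mol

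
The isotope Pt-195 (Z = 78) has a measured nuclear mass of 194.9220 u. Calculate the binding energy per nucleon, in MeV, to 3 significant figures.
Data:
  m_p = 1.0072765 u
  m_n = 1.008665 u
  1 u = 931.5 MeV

7.93 MeV/nucleon

With 78 protons and 117 neutrons (A = 195):
Total constituent mass: 78 × 1.0072765 + 117 × 1.008665 = 196.5813720 u
The mass defect is 196.5813720 − 194.9220 = 1.6593720 u.
Binding energy = Δm·c² = 1.6593720 × 931.5 MeV/u = 1545.71 MeV
Dividing by A = 195 gives 7.927 MeV per nucleon.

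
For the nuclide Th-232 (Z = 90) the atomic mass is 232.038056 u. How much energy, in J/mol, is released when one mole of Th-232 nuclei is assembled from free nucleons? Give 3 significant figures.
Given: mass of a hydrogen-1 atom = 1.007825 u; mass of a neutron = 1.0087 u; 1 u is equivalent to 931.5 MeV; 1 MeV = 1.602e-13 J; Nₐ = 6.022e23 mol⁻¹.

Total constituent mass: 90 × 1.007825 + 142 × 1.0087 = 233.939650 u
Mass defect Δm = 233.939650 − 232.038056 = 1.901594 u
Converting to energy: 1.901594 u × 931.5 MeV/u = 1771.33 MeV
Per nucleus in joules: 1771.33 MeV × 1.602e-13 J/MeV = 2.8377e-10 J
Per mole: 2.8377e-10 J × 6.022e23 mol⁻¹ = 1.7089e+14 J/mol

1.71e+14 J/mol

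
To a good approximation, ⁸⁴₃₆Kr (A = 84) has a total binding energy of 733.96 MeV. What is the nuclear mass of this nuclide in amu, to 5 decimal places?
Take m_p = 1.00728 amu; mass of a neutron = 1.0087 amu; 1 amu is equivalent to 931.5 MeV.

83.89175 amu

Mass defect = 733.96 MeV / (931.5 MeV/amu) = 0.7879334 amu
Constituent mass = 36(1.00728) + 48(1.0087) = 84.67968 amu
Nuclear mass = 84.67968 − 0.7879334 = 83.8917466 amu ≈ 83.89175 amu (to 5 decimal places)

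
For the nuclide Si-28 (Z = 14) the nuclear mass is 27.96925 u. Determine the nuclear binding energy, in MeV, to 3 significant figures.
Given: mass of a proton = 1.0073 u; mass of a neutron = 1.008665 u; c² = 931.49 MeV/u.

Σm = 14·m_p + 14·m_n = 14.1022 + 14.121310 = 28.223510 u
Mass defect Δm = 28.223510 − 27.96925 = 0.254260 u
Binding energy = Δm·c² = 0.254260 × 931.49 MeV/u = 236.841 MeV

237 MeV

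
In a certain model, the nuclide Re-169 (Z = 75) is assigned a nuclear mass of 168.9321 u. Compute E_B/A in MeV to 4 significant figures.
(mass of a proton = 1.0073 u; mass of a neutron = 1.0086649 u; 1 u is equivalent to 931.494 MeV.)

7.881 MeV/nucleon

With 75 protons and 94 neutrons (A = 169):
Σm = 75·m_p + 94·m_n = 75.5475 + 94.8145006 = 170.3620006 u
Mass defect Δm = 170.3620006 − 168.9321 = 1.4299006 u
Binding energy = Δm·c² = 1.4299006 × 931.494 MeV/u = 1331.94 MeV
Dividing by A = 169 gives 7.881 MeV per nucleon.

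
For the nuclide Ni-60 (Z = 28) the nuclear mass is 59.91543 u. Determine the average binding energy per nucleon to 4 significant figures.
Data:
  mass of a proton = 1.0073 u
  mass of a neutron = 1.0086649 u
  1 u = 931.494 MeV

Mass of separated nucleons = 28(1.0073) + 32(1.0086649) = 28.2044 + 32.2772768 = 60.4816768 u
Mass defect Δm = 60.4816768 − 59.91543 = 0.5662468 u
E_B = 0.5662468 × 931.494 = 527.455 MeV
Dividing by A = 60 gives 8.791 MeV per nucleon.

8.791 MeV/nucleon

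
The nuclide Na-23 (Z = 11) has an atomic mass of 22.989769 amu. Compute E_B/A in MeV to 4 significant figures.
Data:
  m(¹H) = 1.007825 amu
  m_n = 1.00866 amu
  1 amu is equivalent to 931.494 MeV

8.109 MeV/nucleon

With 11 protons and 12 neutrons (A = 23):
Mass of separated nucleons = 11(1.007825) + 12(1.00866) = 11.086075 + 12.10392 = 23.189995 amu
Mass defect Δm = 23.189995 − 22.989769 = 0.200226 amu
E_B = 0.200226 × 931.494 = 186.509 MeV
BE/A = 186.509 MeV / 23 = 8.109 MeV/nucleon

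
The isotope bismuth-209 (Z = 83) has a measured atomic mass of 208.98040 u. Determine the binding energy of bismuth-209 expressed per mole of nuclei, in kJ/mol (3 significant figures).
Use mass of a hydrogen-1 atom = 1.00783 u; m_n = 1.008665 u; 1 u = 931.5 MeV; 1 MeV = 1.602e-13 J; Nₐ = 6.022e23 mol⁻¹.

With 83 protons and 126 neutrons (A = 209):
Total constituent mass: 83 × 1.00783 + 126 × 1.008665 = 210.741680 u
Mass defect Δm = 210.741680 − 208.98040 = 1.761280 u
E_B = 1.761280 × 931.5 = 1640.63 MeV
Per nucleus in joules: 1640.63 MeV × 1.602e-13 J/MeV = 2.6283e-10 J
Per mole: 2.6283e-10 J × 6.022e23 mol⁻¹ = 1.5828e+14 J/mol

1.58e+11 kJ/mol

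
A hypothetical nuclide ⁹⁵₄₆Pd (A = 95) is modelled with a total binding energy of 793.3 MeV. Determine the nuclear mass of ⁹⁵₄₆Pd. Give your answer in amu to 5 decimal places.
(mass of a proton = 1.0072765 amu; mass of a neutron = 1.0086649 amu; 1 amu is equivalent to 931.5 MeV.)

94.90766 amu

Mass defect = 793.3 MeV / (931.5 MeV/amu) = 0.8516371 amu
Constituent mass = 46(1.0072765) + 49(1.0086649) = 95.7592991 amu
Nuclear mass = 95.7592991 − 0.8516371 = 94.9076620 amu ≈ 94.90766 amu (to 5 decimal places)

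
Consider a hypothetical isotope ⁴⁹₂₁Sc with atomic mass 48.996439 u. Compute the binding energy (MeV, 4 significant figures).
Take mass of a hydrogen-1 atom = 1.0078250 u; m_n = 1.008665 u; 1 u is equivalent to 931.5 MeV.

382.4 MeV

With 21 protons and 28 neutrons (A = 49):
Mass of separated nucleons = 21(1.0078250) + 28(1.008665) = 21.1643250 + 28.242620 = 49.4069450 u
The mass defect is 49.4069450 − 48.996439 = 0.4105060 u.
Converting to energy: 0.4105060 u × 931.5 MeV/u = 382.386 MeV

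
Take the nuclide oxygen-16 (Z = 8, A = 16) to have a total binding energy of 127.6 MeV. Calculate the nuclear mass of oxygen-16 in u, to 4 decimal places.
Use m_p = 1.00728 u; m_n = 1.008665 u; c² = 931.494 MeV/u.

15.9906 u

Mass defect = 127.6 MeV / (931.494 MeV/u) = 0.136984 u
Constituent mass = 8(1.00728) + 8(1.008665) = 16.127560 u
Nuclear mass = 16.127560 − 0.136984 = 15.990576 u ≈ 15.9906 u (to 4 decimal places)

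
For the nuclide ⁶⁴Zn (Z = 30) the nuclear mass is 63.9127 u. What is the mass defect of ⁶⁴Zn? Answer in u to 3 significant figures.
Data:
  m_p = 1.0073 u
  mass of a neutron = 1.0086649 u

Z = 30, so N = A − Z = 64 − 30 = 34.
Mass of separated nucleons = 30(1.0073) + 34(1.0086649) = 30.2190 + 34.2946066 = 64.5136066 u
Mass defect Δm = 64.5136066 − 63.9127 = 0.6009066 u

0.601 u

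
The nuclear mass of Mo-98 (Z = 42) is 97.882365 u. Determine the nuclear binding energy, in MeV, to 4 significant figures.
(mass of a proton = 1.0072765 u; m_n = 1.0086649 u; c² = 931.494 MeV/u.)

The nucleus contains 42 protons and 98 − 42 = 56 neutrons.
Total constituent mass: 42 × 1.0072765 + 56 × 1.0086649 = 98.7908474 u
The mass defect is 98.7908474 − 97.882365 = 0.9084824 u.
Converting to energy: 0.9084824 u × 931.494 MeV/u = 846.246 MeV

846.2 MeV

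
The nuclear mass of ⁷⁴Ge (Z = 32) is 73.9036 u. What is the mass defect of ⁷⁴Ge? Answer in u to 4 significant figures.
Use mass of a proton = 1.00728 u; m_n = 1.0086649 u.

Mass of separated nucleons = 32(1.00728) + 42(1.0086649) = 32.23296 + 42.3639258 = 74.5968858 u
Δm = 74.5968858 − 73.9036 = 0.6932858 u

0.6933 u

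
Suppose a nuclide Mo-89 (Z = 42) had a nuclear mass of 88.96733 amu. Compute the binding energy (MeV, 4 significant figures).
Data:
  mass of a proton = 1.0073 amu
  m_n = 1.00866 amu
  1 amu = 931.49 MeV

695.2 MeV

Total constituent mass: 42 × 1.0073 + 47 × 1.00866 = 89.71362 amu
The mass defect is 89.71362 − 88.96733 = 0.74629 amu.
Binding energy = Δm·c² = 0.74629 × 931.49 MeV/amu = 695.162 MeV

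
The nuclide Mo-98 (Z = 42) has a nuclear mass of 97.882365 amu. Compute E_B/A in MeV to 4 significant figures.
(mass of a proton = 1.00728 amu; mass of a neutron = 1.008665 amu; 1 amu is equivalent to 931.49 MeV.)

Z = 42, so N = A − Z = 98 − 42 = 56.
Mass of separated nucleons = 42(1.00728) + 56(1.008665) = 42.30576 + 56.485240 = 98.791000 amu
Mass defect Δm = 98.791000 − 97.882365 = 0.908635 amu
E_B = 0.908635 × 931.49 = 846.384 MeV
Per nucleon: 846.384 / 98 = 8.637 MeV

8.637 MeV/nucleon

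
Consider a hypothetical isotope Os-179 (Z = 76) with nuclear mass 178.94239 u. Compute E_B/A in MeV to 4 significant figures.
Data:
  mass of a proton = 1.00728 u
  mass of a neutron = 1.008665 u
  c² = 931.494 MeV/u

Total constituent mass: 76 × 1.00728 + 103 × 1.008665 = 180.445775 u
Δm = 180.445775 − 178.94239 = 1.503385 u
Binding energy = Δm·c² = 1.503385 × 931.494 MeV/u = 1400.39 MeV
BE/A = 1400.39 MeV / 179 = 7.823 MeV/nucleon

7.823 MeV/nucleon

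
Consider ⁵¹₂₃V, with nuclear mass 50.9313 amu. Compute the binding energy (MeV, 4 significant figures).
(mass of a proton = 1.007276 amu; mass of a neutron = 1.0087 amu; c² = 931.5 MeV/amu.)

446.8 MeV

Mass of separated nucleons = 23(1.007276) + 28(1.0087) = 23.167348 + 28.2436 = 51.410948 amu
Δm = 51.410948 − 50.9313 = 0.479648 amu
Converting to energy: 0.479648 amu × 931.5 MeV/amu = 446.792 MeV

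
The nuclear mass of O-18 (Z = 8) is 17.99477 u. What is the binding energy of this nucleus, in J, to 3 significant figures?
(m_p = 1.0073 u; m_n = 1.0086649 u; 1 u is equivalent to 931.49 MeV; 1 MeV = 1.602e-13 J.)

2.24e-11 J

Σm = 8·m_p + 10·m_n = 8.0584 + 10.0866490 = 18.1450490 u
Δm = 18.1450490 − 17.99477 = 0.1502790 u
Converting to energy: 0.1502790 u × 931.49 MeV/u = 139.983 MeV
In joules: 139.983 MeV × 1.602e-13 J/MeV = 2.2425e-11 J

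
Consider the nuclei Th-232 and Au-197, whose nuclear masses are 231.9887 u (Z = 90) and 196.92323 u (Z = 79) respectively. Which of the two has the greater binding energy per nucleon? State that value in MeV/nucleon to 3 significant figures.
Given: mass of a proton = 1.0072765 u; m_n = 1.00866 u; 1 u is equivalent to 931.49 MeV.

Th-232: Σm = 90(1.0072765) + 142(1.00866) = 233.8846050 u; Δm = 1.8959050 u; E_B = 1766.0 MeV; E_B/A = 7.612 MeV
Au-197: Σm = 79(1.0072765) + 118(1.00866) = 198.5967235 u; Δm = 1.6734935 u; E_B = 1558.8 MeV; E_B/A = 7.913 MeV
Au-197 has the higher binding energy per nucleon, so it is the more tightly bound nucleus.

Au-197; 7.91 MeV/nucleon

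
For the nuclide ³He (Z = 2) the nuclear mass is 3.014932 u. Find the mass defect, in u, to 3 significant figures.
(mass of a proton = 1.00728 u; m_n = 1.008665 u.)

0.00829 u

Mass of separated nucleons = 2(1.00728) + 1(1.008665) = 2.01456 + 1.008665 = 3.023225 u
Mass defect Δm = 3.023225 − 3.014932 = 0.008293 u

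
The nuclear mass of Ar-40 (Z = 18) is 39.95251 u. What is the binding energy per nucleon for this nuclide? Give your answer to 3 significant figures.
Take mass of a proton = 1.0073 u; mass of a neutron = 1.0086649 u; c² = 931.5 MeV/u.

8.61 MeV/nucleon

Mass of separated nucleons = 18(1.0073) + 22(1.0086649) = 18.1314 + 22.1906278 = 40.3220278 u
The mass defect is 40.3220278 − 39.95251 = 0.3695178 u.
Converting to energy: 0.3695178 u × 931.5 MeV/u = 344.206 MeV
Per nucleon: 344.206 / 40 = 8.605 MeV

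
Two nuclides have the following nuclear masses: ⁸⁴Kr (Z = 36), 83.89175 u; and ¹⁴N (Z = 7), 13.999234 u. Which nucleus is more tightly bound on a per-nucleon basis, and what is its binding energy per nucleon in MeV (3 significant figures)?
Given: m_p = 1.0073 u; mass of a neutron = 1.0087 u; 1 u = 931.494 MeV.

⁸⁴Kr: Σm = 36(1.0073) + 48(1.0087) = 84.6804 u; Δm = 0.78865 u; E_B = 734.623 MeV; E_B/A = 8.746 MeV
¹⁴N: Σm = 7(1.0073) + 7(1.0087) = 14.1120 u; Δm = 0.112766 u; E_B = 105.04 MeV; E_B/A = 7.503 MeV
⁸⁴Kr has the higher binding energy per nucleon, so it is the more tightly bound nucleus.

⁸⁴Kr; 8.75 MeV/nucleon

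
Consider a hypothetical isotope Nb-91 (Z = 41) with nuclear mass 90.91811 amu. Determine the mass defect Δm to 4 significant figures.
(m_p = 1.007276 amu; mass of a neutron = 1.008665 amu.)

Z = 41, so N = A − Z = 91 − 41 = 50.
Mass of separated nucleons = 41(1.007276) + 50(1.008665) = 41.298316 + 50.433250 = 91.731566 amu
The mass defect is 91.731566 − 90.91811 = 0.813456 amu.

0.8135 amu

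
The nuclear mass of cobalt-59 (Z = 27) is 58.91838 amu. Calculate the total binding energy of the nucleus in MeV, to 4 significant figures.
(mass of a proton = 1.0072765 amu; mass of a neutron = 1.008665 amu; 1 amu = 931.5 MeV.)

517.3 MeV

With 27 protons and 32 neutrons (A = 59):
Total constituent mass: 27 × 1.0072765 + 32 × 1.008665 = 59.4737455 amu
Mass defect Δm = 59.4737455 − 58.91838 = 0.5553655 amu
E_B = 0.5553655 × 931.5 = 517.323 MeV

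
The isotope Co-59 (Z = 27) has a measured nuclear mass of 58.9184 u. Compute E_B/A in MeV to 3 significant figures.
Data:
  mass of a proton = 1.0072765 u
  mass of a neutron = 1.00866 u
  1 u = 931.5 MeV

8.77 MeV/nucleon

Total constituent mass: 27 × 1.0072765 + 32 × 1.00866 = 59.4735855 u
The mass defect is 59.4735855 − 58.9184 = 0.5551855 u.
Converting to energy: 0.5551855 u × 931.5 MeV/u = 517.155 MeV
BE/A = 517.155 MeV / 59 = 8.765 MeV/nucleon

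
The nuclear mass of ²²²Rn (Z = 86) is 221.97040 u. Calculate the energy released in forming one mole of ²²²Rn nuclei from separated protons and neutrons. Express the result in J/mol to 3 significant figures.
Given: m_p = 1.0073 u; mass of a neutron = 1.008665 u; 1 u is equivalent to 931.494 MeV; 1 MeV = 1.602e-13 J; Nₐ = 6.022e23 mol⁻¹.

Total constituent mass: 86 × 1.0073 + 136 × 1.008665 = 223.806240 u
The mass defect is 223.806240 − 221.97040 = 1.835840 u.
Binding energy = Δm·c² = 1.835840 × 931.494 MeV/u = 1710.07 MeV
Per nucleus in joules: 1710.07 MeV × 1.602e-13 J/MeV = 2.7395e-10 J
Per mole: 2.7395e-10 J × 6.022e23 mol⁻¹ = 1.6497e+14 J/mol

1.65e+14 J/mol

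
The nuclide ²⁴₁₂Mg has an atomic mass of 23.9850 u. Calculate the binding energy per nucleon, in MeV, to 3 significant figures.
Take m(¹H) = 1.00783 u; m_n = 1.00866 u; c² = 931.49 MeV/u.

8.26 MeV/nucleon

Z = 12, so N = A − Z = 24 − 12 = 12.
Mass of separated nucleons = 12(1.00783) + 12(1.00866) = 12.09396 + 12.10392 = 24.19788 u
The mass defect is 24.19788 − 23.9850 = 0.21288 u.
Binding energy = Δm·c² = 0.21288 × 931.49 MeV/u = 198.296 MeV
Dividing by A = 24 gives 8.262 MeV per nucleon.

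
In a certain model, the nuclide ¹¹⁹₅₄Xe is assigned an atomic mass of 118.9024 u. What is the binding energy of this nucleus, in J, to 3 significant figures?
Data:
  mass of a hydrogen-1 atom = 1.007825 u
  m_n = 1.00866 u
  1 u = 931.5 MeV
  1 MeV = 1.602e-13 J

1.62e-10 J

Z = 54, so N = A − Z = 119 − 54 = 65.
Σm = 54·m(¹H) + 65·m_n = 54.422550 + 65.56290 = 119.985450 u
Mass defect Δm = 119.985450 − 118.9024 = 1.083050 u
Converting to energy: 1.083050 u × 931.5 MeV/u = 1008.86 MeV
In joules: 1008.86 MeV × 1.602e-13 J/MeV = 1.6162e-10 J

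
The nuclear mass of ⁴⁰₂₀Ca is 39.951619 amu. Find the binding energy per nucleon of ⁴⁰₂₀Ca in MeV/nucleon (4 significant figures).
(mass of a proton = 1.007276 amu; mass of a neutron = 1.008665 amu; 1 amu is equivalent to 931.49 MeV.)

With 20 protons and 20 neutrons (A = 40):
Mass of separated nucleons = 20(1.007276) + 20(1.008665) = 20.145520 + 20.173300 = 40.318820 amu
Δm = 40.318820 − 39.951619 = 0.367201 amu
Converting to energy: 0.367201 amu × 931.49 MeV/amu = 342.044 MeV
Per nucleon: 342.044 / 40 = 8.551 MeV

8.551 MeV/nucleon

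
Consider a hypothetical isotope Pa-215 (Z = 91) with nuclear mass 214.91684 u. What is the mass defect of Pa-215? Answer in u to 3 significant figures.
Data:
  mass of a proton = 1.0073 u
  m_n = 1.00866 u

Z = 91, so N = A − Z = 215 − 91 = 124.
Σm = 91·m_p + 124·m_n = 91.6643 + 125.07384 = 216.73814 u
The mass defect is 216.73814 − 214.91684 = 1.82130 u.

1.82 u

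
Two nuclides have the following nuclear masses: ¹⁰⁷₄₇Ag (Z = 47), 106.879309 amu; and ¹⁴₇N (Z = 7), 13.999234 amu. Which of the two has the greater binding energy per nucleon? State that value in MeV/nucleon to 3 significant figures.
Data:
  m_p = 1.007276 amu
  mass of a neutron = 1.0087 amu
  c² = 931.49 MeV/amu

¹⁰⁷₄₇Ag: Σm = 47(1.007276) + 60(1.0087) = 107.863972 amu; Δm = 0.984663 amu; E_B = 917.20 MeV; E_B/A = 8.572 MeV
¹⁴₇N: Σm = 7(1.007276) + 7(1.0087) = 14.111832 amu; Δm = 0.112598 amu; E_B = 104.884 MeV; E_B/A = 7.492 MeV
¹⁰⁷₄₇Ag has the higher binding energy per nucleon, so it is the more tightly bound nucleus.

¹⁰⁷₄₇Ag; 8.57 MeV/nucleon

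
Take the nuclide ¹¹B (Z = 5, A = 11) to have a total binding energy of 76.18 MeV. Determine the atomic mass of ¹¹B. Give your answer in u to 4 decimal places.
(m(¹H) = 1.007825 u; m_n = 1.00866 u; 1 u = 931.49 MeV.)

Mass defect = 76.18 MeV / (931.49 MeV/u) = 0.081783 u
Constituent mass = 5(1.007825) + 6(1.00866) = 11.091085 u
Atomic mass = 11.091085 − 0.081783 = 11.009302 u ≈ 11.0093 u (to 4 decimal places)

11.0093 u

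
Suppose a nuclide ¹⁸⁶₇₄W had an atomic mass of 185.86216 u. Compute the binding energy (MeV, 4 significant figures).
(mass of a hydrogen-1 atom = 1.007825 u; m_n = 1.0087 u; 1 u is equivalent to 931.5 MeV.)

1575 MeV

Σm = 74·m(¹H) + 112·m_n = 74.579050 + 112.9744 = 187.553450 u
Δm = 187.553450 − 185.86216 = 1.691290 u
E_B = 1.691290 × 931.5 = 1575.44 MeV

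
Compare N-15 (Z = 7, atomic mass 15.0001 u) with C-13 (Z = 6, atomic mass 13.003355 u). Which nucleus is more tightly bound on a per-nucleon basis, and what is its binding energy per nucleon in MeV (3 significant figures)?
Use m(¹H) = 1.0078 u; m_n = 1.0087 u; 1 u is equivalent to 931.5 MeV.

N-15; 7.71 MeV/nucleon

N-15: Σm = 7(1.0078) + 8(1.0087) = 15.1242 u; Δm = 0.1241 u; E_B = 115.60 MeV; E_B/A = 7.707 MeV
C-13: Σm = 6(1.0078) + 7(1.0087) = 13.1077 u; Δm = 0.104345 u; E_B = 97.197 MeV; E_B/A = 7.477 MeV
N-15 has the higher binding energy per nucleon, so it is the more tightly bound nucleus.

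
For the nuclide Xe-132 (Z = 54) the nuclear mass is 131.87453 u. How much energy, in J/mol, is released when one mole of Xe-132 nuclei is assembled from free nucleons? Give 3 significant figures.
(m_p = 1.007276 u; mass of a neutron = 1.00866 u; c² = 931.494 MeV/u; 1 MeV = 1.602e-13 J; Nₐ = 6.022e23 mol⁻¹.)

1.07e+14 J/mol

Σm = 54·m_p + 78·m_n = 54.392904 + 78.67548 = 133.068384 u
Mass defect Δm = 133.068384 − 131.87453 = 1.193854 u
Converting to energy: 1.193854 u × 931.494 MeV/u = 1112.07 MeV
Per nucleus in joules: 1112.07 MeV × 1.602e-13 J/MeV = 1.7815e-10 J
Per mole: 1.7815e-10 J × 6.022e23 mol⁻¹ = 1.0728e+14 J/mol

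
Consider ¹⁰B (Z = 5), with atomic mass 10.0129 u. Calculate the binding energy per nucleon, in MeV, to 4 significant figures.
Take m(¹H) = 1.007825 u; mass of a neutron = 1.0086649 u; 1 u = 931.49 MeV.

6.478 MeV/nucleon

The nucleus contains 5 protons and 10 − 5 = 5 neutrons.
Total constituent mass: 5 × 1.007825 + 5 × 1.0086649 = 10.0824495 u
The mass defect is 10.0824495 − 10.0129 = 0.0695495 u.
E_B = 0.0695495 × 931.49 = 64.7847 MeV
Dividing by A = 10 gives 6.478 MeV per nucleon.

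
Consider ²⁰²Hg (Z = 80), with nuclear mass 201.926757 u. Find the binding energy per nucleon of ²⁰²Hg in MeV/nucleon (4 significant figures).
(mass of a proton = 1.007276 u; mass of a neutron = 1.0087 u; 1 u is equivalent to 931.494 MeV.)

7.916 MeV/nucleon

Total constituent mass: 80 × 1.007276 + 122 × 1.0087 = 203.643480 u
The mass defect is 203.643480 − 201.926757 = 1.716723 u.
Binding energy = Δm·c² = 1.716723 × 931.494 MeV/u = 1599.12 MeV
BE/A = 1599.12 MeV / 202 = 7.916 MeV/nucleon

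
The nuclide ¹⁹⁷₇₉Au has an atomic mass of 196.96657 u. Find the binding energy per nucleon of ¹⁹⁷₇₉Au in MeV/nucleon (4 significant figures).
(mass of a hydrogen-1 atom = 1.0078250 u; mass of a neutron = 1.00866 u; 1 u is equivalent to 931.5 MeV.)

7.913 MeV/nucleon

Z = 79, so N = A − Z = 197 − 79 = 118.
Σm = 79·m(¹H) + 118·m_n = 79.6181750 + 119.02188 = 198.6400550 u
Δm = 198.6400550 − 196.96657 = 1.6734850 u
Converting to energy: 1.6734850 u × 931.5 MeV/u = 1558.85 MeV
Dividing by A = 197 gives 7.913 MeV per nucleon.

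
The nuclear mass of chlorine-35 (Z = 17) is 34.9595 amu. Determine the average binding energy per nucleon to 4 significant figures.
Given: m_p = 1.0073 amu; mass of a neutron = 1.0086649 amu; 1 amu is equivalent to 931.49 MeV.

Mass of separated nucleons = 17(1.0073) + 18(1.0086649) = 17.1241 + 18.1559682 = 35.2800682 amu
The mass defect is 35.2800682 − 34.9595 = 0.3205682 amu.
E_B = 0.3205682 × 931.49 = 298.606 MeV
BE/A = 298.606 MeV / 35 = 8.532 MeV/nucleon

8.532 MeV/nucleon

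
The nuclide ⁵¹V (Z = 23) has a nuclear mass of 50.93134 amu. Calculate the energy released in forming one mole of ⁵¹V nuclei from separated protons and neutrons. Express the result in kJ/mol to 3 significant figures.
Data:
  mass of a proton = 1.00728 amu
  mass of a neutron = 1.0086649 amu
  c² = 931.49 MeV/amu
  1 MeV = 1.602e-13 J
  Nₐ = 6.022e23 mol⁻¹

Σm = 23·m_p + 28·m_n = 23.16744 + 28.2426172 = 51.4100572 amu
The mass defect is 51.4100572 − 50.93134 = 0.4787172 amu.
E_B = 0.4787172 × 931.49 = 445.920 MeV
Per nucleus in joules: 445.920 MeV × 1.602e-13 J/MeV = 7.1436e-11 J
Per mole: 7.1436e-11 J × 6.022e23 mol⁻¹ = 4.3019e+13 J/mol

4.30e+10 kJ/mol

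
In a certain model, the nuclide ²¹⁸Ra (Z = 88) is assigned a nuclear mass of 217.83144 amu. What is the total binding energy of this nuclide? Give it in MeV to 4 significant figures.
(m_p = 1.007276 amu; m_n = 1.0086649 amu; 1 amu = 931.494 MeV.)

1803 MeV

The nucleus contains 88 protons and 218 − 88 = 130 neutrons.
Mass of separated nucleons = 88(1.007276) + 130(1.0086649) = 88.640288 + 131.1264370 = 219.7667250 amu
The mass defect is 219.7667250 − 217.83144 = 1.9352850 amu.
Binding energy = Δm·c² = 1.9352850 × 931.494 MeV/amu = 1802.71 MeV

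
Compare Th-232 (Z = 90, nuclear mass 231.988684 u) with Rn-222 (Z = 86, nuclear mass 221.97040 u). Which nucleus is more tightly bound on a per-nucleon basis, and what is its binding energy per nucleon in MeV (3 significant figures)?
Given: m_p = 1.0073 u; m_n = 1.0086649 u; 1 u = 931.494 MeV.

Th-232: Σm = 90(1.0073) + 142(1.0086649) = 233.8874158 u; Δm = 1.8987318 u; E_B = 1768.7 MeV; E_B/A = 7.624 MeV
Rn-222: Σm = 86(1.0073) + 136(1.0086649) = 223.8062264 u; Δm = 1.8358264 u; E_B = 1710.1 MeV; E_B/A = 7.703 MeV
Rn-222 has the higher binding energy per nucleon, so it is the more tightly bound nucleus.

Rn-222; 7.70 MeV/nucleon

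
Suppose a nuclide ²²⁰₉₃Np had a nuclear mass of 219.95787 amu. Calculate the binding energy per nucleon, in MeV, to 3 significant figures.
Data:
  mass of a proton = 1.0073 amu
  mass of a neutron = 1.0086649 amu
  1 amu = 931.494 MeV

The nucleus contains 93 protons and 220 − 93 = 127 neutrons.
Σm = 93·m_p + 127·m_n = 93.6789 + 128.1004423 = 221.7793423 amu
The mass defect is 221.7793423 − 219.95787 = 1.8214723 amu.
E_B = 1.8214723 × 931.494 = 1696.69 MeV
Per nucleon: 1696.69 / 220 = 7.712 MeV

7.71 MeV/nucleon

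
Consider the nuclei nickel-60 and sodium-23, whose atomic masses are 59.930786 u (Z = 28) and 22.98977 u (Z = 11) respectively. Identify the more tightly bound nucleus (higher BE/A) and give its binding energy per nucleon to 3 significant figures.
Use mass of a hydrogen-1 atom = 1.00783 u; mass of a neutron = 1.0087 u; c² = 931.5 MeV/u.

nickel-60: Σm = 28(1.00783) + 32(1.0087) = 60.49764 u; Δm = 0.566854 u; E_B = 528.02 MeV; E_B/A = 8.800 MeV
sodium-23: Σm = 11(1.00783) + 12(1.0087) = 23.19053 u; Δm = 0.20076 u; E_B = 187.01 MeV; E_B/A = 8.131 MeV
nickel-60 has the higher binding energy per nucleon, so it is the more tightly bound nucleus.

nickel-60; 8.80 MeV/nucleon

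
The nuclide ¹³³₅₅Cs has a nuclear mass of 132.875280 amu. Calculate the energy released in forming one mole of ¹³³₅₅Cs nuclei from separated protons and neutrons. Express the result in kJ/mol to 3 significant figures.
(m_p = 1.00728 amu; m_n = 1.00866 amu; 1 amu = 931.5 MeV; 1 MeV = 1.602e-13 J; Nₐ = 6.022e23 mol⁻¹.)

Mass of separated nucleons = 55(1.00728) + 78(1.00866) = 55.40040 + 78.67548 = 134.07588 amu
The mass defect is 134.07588 − 132.875280 = 1.200600 amu.
E_B = 1.200600 × 931.5 = 1118.36 MeV
Per nucleus in joules: 1118.36 MeV × 1.602e-13 J/MeV = 1.7916e-10 J
Per mole: 1.7916e-10 J × 6.022e23 mol⁻¹ = 1.0789e+14 J/mol

1.08e+11 kJ/mol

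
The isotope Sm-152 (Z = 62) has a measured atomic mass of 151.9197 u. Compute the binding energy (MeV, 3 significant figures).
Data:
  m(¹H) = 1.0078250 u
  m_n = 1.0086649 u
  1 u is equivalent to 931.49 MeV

Σm = 62·m(¹H) + 90·m_n = 62.4851500 + 90.7798410 = 153.2649910 u
Δm = 153.2649910 − 151.9197 = 1.3452910 u
Converting to energy: 1.3452910 u × 931.49 MeV/u = 1253.13 MeV

1250 MeV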